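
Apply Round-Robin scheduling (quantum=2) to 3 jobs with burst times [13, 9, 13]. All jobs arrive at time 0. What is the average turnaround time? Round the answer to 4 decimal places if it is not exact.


Time quantum = 2
Execution trace:
  J1 runs 2 units, time = 2
  J2 runs 2 units, time = 4
  J3 runs 2 units, time = 6
  J1 runs 2 units, time = 8
  J2 runs 2 units, time = 10
  J3 runs 2 units, time = 12
  J1 runs 2 units, time = 14
  J2 runs 2 units, time = 16
  J3 runs 2 units, time = 18
  J1 runs 2 units, time = 20
  J2 runs 2 units, time = 22
  J3 runs 2 units, time = 24
  J1 runs 2 units, time = 26
  J2 runs 1 units, time = 27
  J3 runs 2 units, time = 29
  J1 runs 2 units, time = 31
  J3 runs 2 units, time = 33
  J1 runs 1 units, time = 34
  J3 runs 1 units, time = 35
Finish times: [34, 27, 35]
Average turnaround = 96/3 = 32.0

32.0


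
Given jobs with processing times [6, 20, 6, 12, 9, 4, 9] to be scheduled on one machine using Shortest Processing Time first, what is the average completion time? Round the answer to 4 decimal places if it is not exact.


Sort jobs by processing time (SPT order): [4, 6, 6, 9, 9, 12, 20]
Compute completion times sequentially:
  Job 1: processing = 4, completes at 4
  Job 2: processing = 6, completes at 10
  Job 3: processing = 6, completes at 16
  Job 4: processing = 9, completes at 25
  Job 5: processing = 9, completes at 34
  Job 6: processing = 12, completes at 46
  Job 7: processing = 20, completes at 66
Sum of completion times = 201
Average completion time = 201/7 = 28.7143

28.7143


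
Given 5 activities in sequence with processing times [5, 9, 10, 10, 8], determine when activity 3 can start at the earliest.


Activity 3 starts after activities 1 through 2 complete.
Predecessor durations: [5, 9]
ES = 5 + 9 = 14

14


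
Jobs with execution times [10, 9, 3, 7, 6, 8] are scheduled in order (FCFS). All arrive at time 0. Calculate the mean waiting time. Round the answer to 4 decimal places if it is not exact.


FCFS order (as given): [10, 9, 3, 7, 6, 8]
Waiting times:
  Job 1: wait = 0
  Job 2: wait = 10
  Job 3: wait = 19
  Job 4: wait = 22
  Job 5: wait = 29
  Job 6: wait = 35
Sum of waiting times = 115
Average waiting time = 115/6 = 19.1667

19.1667


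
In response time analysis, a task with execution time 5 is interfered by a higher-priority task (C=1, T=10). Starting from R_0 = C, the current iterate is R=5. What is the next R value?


R_next = C + ceil(R_prev / T_hp) * C_hp
ceil(5 / 10) = ceil(0.5) = 1
Interference = 1 * 1 = 1
R_next = 5 + 1 = 6

6


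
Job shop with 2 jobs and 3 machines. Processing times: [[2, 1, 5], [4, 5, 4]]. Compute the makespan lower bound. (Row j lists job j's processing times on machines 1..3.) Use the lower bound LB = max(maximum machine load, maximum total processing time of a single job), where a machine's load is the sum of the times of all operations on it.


Machine loads:
  Machine 1: 2 + 4 = 6
  Machine 2: 1 + 5 = 6
  Machine 3: 5 + 4 = 9
Max machine load = 9
Job totals:
  Job 1: 8
  Job 2: 13
Max job total = 13
Lower bound = max(9, 13) = 13

13


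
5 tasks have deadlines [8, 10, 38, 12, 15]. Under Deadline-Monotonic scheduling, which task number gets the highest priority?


Sort tasks by relative deadline (ascending):
  Task 1: deadline = 8
  Task 2: deadline = 10
  Task 4: deadline = 12
  Task 5: deadline = 15
  Task 3: deadline = 38
Priority order (highest first): [1, 2, 4, 5, 3]
Highest priority task = 1

1


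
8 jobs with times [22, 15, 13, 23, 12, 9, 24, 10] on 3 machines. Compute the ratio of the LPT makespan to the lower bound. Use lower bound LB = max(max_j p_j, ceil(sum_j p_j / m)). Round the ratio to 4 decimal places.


LPT order: [24, 23, 22, 15, 13, 12, 10, 9]
Machine loads after assignment: [46, 45, 37]
LPT makespan = 46
Lower bound = max(max_job, ceil(total/3)) = max(24, 43) = 43
Ratio = 46 / 43 = 1.0698

1.0698


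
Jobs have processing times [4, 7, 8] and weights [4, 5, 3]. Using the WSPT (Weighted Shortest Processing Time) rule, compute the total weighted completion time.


Compute p/w ratios and sort ascending (WSPT): [(4, 4), (7, 5), (8, 3)]
Compute weighted completion times:
  Job (p=4,w=4): C=4, w*C=4*4=16
  Job (p=7,w=5): C=11, w*C=5*11=55
  Job (p=8,w=3): C=19, w*C=3*19=57
Total weighted completion time = 128

128


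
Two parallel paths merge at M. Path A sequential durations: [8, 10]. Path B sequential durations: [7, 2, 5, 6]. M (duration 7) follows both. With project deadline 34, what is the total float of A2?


Forward pass: ES(A2) = sum of predecessors on chain A = 8
EF = ES + duration = 8 + 10 = 18
Backward pass: LF(M) = deadline = 34; LS(M) = 34 - 7 = 27
LF(A2) = LS(M) - sum(successors on chain A) = 27 - 0 = 27
LS = LF - duration = 27 - 10 = 17
Total float = LS - ES = 17 - 8 = 9

9


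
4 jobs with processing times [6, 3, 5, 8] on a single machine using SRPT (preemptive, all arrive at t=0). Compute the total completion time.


Since all jobs arrive at t=0, SRPT equals SPT ordering.
SPT order: [3, 5, 6, 8]
Completion times:
  Job 1: p=3, C=3
  Job 2: p=5, C=8
  Job 3: p=6, C=14
  Job 4: p=8, C=22
Total completion time = 3 + 8 + 14 + 22 = 47

47


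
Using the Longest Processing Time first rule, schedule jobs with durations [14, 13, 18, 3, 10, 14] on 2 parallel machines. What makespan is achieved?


Sort jobs in decreasing order (LPT): [18, 14, 14, 13, 10, 3]
Assign each job to the least loaded machine:
  Machine 1: jobs [18, 13, 3], load = 34
  Machine 2: jobs [14, 14, 10], load = 38
Makespan = max load = 38

38


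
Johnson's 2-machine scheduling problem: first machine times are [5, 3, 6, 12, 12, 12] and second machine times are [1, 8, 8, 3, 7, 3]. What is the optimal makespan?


Apply Johnson's rule:
  Group 1 (a <= b): [(2, 3, 8), (3, 6, 8)]
  Group 2 (a > b): [(5, 12, 7), (4, 12, 3), (6, 12, 3), (1, 5, 1)]
Optimal job order: [2, 3, 5, 4, 6, 1]
Schedule:
  Job 2: M1 done at 3, M2 done at 11
  Job 3: M1 done at 9, M2 done at 19
  Job 5: M1 done at 21, M2 done at 28
  Job 4: M1 done at 33, M2 done at 36
  Job 6: M1 done at 45, M2 done at 48
  Job 1: M1 done at 50, M2 done at 51
Makespan = 51

51


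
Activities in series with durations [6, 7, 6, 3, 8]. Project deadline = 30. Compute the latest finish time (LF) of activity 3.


LF(activity 3) = deadline - sum of successor durations
Successors: activities 4 through 5 with durations [3, 8]
Sum of successor durations = 11
LF = 30 - 11 = 19

19


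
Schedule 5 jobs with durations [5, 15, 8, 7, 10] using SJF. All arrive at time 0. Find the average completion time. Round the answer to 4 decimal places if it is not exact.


SJF order (ascending): [5, 7, 8, 10, 15]
Completion times:
  Job 1: burst=5, C=5
  Job 2: burst=7, C=12
  Job 3: burst=8, C=20
  Job 4: burst=10, C=30
  Job 5: burst=15, C=45
Average completion = 112/5 = 22.4

22.4


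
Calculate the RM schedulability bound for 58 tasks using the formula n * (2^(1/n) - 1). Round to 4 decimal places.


Compute 2^(1/58) = 1.0120225098
Subtract 1: 1.0120225098 - 1 = 0.0120225098
Multiply by n: 58 * 0.0120225098 = 0.6973055684
Round to 4 dp: 0.6973

0.6973


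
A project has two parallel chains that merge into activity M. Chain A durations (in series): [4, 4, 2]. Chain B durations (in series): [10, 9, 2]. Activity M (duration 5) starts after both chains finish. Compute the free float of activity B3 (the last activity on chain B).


ES(B3) = sum of predecessors on chain B = 19
EF(B3) = ES + duration = 19 + 2 = 21
Successor of B3 is M. ES(M) = max(sum(A), sum(B)) = max(10, 21) = 21
Free float = ES(successor) - EF(current) = 21 - 21 = 0

0


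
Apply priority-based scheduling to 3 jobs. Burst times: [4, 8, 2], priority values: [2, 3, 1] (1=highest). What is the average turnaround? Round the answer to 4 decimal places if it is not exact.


Sort by priority (ascending = highest first):
Order: [(1, 2), (2, 4), (3, 8)]
Completion times:
  Priority 1, burst=2, C=2
  Priority 2, burst=4, C=6
  Priority 3, burst=8, C=14
Average turnaround = 22/3 = 7.3333

7.3333


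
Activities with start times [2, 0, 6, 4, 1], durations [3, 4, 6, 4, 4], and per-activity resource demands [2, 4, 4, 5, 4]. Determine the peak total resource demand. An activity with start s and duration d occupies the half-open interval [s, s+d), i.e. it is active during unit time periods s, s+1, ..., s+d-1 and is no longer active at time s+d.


Each activity i is active on [start_i, start_i + duration_i).
Compute total resource usage per time slot:
  t=0: active resources = [4], total = 4
  t=1: active resources = [4, 4], total = 8
  t=2: active resources = [2, 4, 4], total = 10
  t=3: active resources = [2, 4, 4], total = 10
  t=4: active resources = [2, 5, 4], total = 11
  t=5: active resources = [5], total = 5
  t=6: active resources = [4, 5], total = 9
  t=7: active resources = [4, 5], total = 9
  t=8: active resources = [4], total = 4
  t=9: active resources = [4], total = 4
  t=10: active resources = [4], total = 4
  t=11: active resources = [4], total = 4
Peak resource demand = 11

11


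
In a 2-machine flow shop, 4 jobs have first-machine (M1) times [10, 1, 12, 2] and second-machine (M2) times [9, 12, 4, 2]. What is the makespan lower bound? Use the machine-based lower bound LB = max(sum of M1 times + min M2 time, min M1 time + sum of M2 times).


LB1 = sum(M1 times) + min(M2 times) = 25 + 2 = 27
LB2 = min(M1 times) + sum(M2 times) = 1 + 27 = 28
Lower bound = max(LB1, LB2) = max(27, 28) = 28

28


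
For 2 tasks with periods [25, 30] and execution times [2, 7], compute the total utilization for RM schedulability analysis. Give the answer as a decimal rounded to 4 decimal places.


Compute individual utilizations (exact fractions):
  Task 1: C/T = 2/25 (approx. 0.08)
  Task 2: C/T = 7/30 (approx. 0.2333)
Total utilization U = 2/25 + 7/30 = 47/150
Rounded to 4 decimal places: U = 0.3133
RM (Liu & Layland) bound for 2 tasks = 0.828427; compare with U = 47/150 (approx. 0.313333)
U <= bound, so schedulable by RM sufficient condition.

0.3133


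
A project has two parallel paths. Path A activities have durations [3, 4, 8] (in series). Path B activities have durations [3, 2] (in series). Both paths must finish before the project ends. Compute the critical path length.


Path A total = 3 + 4 + 8 = 15
Path B total = 3 + 2 = 5
Critical path = longest path = max(15, 5) = 15

15


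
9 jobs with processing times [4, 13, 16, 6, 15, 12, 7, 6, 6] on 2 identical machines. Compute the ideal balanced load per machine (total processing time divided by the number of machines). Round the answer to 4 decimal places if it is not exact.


Total processing time = 4 + 13 + 16 + 6 + 15 + 12 + 7 + 6 + 6 = 85
Number of machines = 2
Ideal balanced load = 85 / 2 = 42.5

42.5


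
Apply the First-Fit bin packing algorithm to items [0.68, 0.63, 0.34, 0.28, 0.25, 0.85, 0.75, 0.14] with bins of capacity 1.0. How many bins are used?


Place items sequentially using First-Fit:
  Item 0.68 -> new Bin 1
  Item 0.63 -> new Bin 2
  Item 0.34 -> Bin 2 (now 0.97)
  Item 0.28 -> Bin 1 (now 0.96)
  Item 0.25 -> new Bin 3
  Item 0.85 -> new Bin 4
  Item 0.75 -> Bin 3 (now 1.0)
  Item 0.14 -> Bin 4 (now 0.99)
Total bins used = 4

4


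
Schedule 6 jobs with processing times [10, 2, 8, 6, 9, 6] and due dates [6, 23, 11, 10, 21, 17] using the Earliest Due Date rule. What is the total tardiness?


Sort by due date (EDD order): [(10, 6), (6, 10), (8, 11), (6, 17), (9, 21), (2, 23)]
Compute completion times and tardiness:
  Job 1: p=10, d=6, C=10, tardiness=max(0,10-6)=4
  Job 2: p=6, d=10, C=16, tardiness=max(0,16-10)=6
  Job 3: p=8, d=11, C=24, tardiness=max(0,24-11)=13
  Job 4: p=6, d=17, C=30, tardiness=max(0,30-17)=13
  Job 5: p=9, d=21, C=39, tardiness=max(0,39-21)=18
  Job 6: p=2, d=23, C=41, tardiness=max(0,41-23)=18
Total tardiness = 72

72


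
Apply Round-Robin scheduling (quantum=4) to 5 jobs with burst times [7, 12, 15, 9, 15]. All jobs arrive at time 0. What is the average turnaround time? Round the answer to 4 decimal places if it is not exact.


Time quantum = 4
Execution trace:
  J1 runs 4 units, time = 4
  J2 runs 4 units, time = 8
  J3 runs 4 units, time = 12
  J4 runs 4 units, time = 16
  J5 runs 4 units, time = 20
  J1 runs 3 units, time = 23
  J2 runs 4 units, time = 27
  J3 runs 4 units, time = 31
  J4 runs 4 units, time = 35
  J5 runs 4 units, time = 39
  J2 runs 4 units, time = 43
  J3 runs 4 units, time = 47
  J4 runs 1 units, time = 48
  J5 runs 4 units, time = 52
  J3 runs 3 units, time = 55
  J5 runs 3 units, time = 58
Finish times: [23, 43, 55, 48, 58]
Average turnaround = 227/5 = 45.4

45.4


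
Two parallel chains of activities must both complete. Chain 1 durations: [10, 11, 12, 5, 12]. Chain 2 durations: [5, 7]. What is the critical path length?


Path A total = 10 + 11 + 12 + 5 + 12 = 50
Path B total = 5 + 7 = 12
Critical path = longest path = max(50, 12) = 50

50


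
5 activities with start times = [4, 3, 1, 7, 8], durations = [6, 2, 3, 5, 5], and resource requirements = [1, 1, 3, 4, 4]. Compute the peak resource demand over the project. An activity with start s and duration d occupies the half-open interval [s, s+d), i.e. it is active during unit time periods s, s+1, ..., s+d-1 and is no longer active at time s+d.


Each activity i is active on [start_i, start_i + duration_i).
Compute total resource usage per time slot:
  t=0: active resources = [], total = 0
  t=1: active resources = [3], total = 3
  t=2: active resources = [3], total = 3
  t=3: active resources = [1, 3], total = 4
  t=4: active resources = [1, 1], total = 2
  t=5: active resources = [1], total = 1
  t=6: active resources = [1], total = 1
  t=7: active resources = [1, 4], total = 5
  t=8: active resources = [1, 4, 4], total = 9
  t=9: active resources = [1, 4, 4], total = 9
  t=10: active resources = [4, 4], total = 8
  t=11: active resources = [4, 4], total = 8
  t=12: active resources = [4], total = 4
Peak resource demand = 9

9


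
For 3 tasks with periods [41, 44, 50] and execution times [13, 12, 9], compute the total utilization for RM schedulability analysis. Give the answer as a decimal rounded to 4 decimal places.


Compute individual utilizations (exact fractions):
  Task 1: C/T = 13/41 (approx. 0.3171)
  Task 2: C/T = 12/44 = 3/11 (approx. 0.2727)
  Task 3: C/T = 9/50 (approx. 0.18)
Total utilization U = 13/41 + 3/11 + 9/50 = 17359/22550
Rounded to 4 decimal places: U = 0.7698
RM (Liu & Layland) bound for 3 tasks = 0.779763; compare with U = 17359/22550 (approx. 0.769800)
U <= bound, so schedulable by RM sufficient condition.

0.7698


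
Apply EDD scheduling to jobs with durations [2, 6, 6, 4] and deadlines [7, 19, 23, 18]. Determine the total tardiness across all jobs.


Sort by due date (EDD order): [(2, 7), (4, 18), (6, 19), (6, 23)]
Compute completion times and tardiness:
  Job 1: p=2, d=7, C=2, tardiness=max(0,2-7)=0
  Job 2: p=4, d=18, C=6, tardiness=max(0,6-18)=0
  Job 3: p=6, d=19, C=12, tardiness=max(0,12-19)=0
  Job 4: p=6, d=23, C=18, tardiness=max(0,18-23)=0
Total tardiness = 0

0


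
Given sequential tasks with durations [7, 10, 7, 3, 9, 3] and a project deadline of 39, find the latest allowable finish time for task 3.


LF(activity 3) = deadline - sum of successor durations
Successors: activities 4 through 6 with durations [3, 9, 3]
Sum of successor durations = 15
LF = 39 - 15 = 24

24


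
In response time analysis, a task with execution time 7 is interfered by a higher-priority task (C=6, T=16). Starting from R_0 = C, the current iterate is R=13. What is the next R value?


R_next = C + ceil(R_prev / T_hp) * C_hp
ceil(13 / 16) = ceil(0.8125) = 1
Interference = 1 * 6 = 6
R_next = 7 + 6 = 13
R_next = R_prev, so the iteration has converged (response time = 13).

13


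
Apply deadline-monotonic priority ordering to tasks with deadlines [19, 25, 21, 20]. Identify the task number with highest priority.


Sort tasks by relative deadline (ascending):
  Task 1: deadline = 19
  Task 4: deadline = 20
  Task 3: deadline = 21
  Task 2: deadline = 25
Priority order (highest first): [1, 4, 3, 2]
Highest priority task = 1

1


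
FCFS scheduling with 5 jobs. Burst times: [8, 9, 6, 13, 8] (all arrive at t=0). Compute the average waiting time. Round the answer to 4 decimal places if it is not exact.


FCFS order (as given): [8, 9, 6, 13, 8]
Waiting times:
  Job 1: wait = 0
  Job 2: wait = 8
  Job 3: wait = 17
  Job 4: wait = 23
  Job 5: wait = 36
Sum of waiting times = 84
Average waiting time = 84/5 = 16.8

16.8


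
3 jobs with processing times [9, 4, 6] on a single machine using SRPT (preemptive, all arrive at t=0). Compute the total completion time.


Since all jobs arrive at t=0, SRPT equals SPT ordering.
SPT order: [4, 6, 9]
Completion times:
  Job 1: p=4, C=4
  Job 2: p=6, C=10
  Job 3: p=9, C=19
Total completion time = 4 + 10 + 19 = 33

33


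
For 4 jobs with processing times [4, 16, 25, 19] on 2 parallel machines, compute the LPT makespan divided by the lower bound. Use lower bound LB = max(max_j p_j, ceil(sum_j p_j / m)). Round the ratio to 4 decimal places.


LPT order: [25, 19, 16, 4]
Machine loads after assignment: [29, 35]
LPT makespan = 35
Lower bound = max(max_job, ceil(total/2)) = max(25, 32) = 32
Ratio = 35 / 32 = 1.0938

1.0938


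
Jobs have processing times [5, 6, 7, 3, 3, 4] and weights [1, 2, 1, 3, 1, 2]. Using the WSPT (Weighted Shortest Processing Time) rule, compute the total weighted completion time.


Compute p/w ratios and sort ascending (WSPT): [(3, 3), (4, 2), (6, 2), (3, 1), (5, 1), (7, 1)]
Compute weighted completion times:
  Job (p=3,w=3): C=3, w*C=3*3=9
  Job (p=4,w=2): C=7, w*C=2*7=14
  Job (p=6,w=2): C=13, w*C=2*13=26
  Job (p=3,w=1): C=16, w*C=1*16=16
  Job (p=5,w=1): C=21, w*C=1*21=21
  Job (p=7,w=1): C=28, w*C=1*28=28
Total weighted completion time = 114

114


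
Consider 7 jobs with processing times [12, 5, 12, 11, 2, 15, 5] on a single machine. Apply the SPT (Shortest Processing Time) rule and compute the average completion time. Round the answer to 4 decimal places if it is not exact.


Sort jobs by processing time (SPT order): [2, 5, 5, 11, 12, 12, 15]
Compute completion times sequentially:
  Job 1: processing = 2, completes at 2
  Job 2: processing = 5, completes at 7
  Job 3: processing = 5, completes at 12
  Job 4: processing = 11, completes at 23
  Job 5: processing = 12, completes at 35
  Job 6: processing = 12, completes at 47
  Job 7: processing = 15, completes at 62
Sum of completion times = 188
Average completion time = 188/7 = 26.8571

26.8571


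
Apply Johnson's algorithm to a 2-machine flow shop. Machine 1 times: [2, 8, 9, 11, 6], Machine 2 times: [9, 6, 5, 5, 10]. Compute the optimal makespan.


Apply Johnson's rule:
  Group 1 (a <= b): [(1, 2, 9), (5, 6, 10)]
  Group 2 (a > b): [(2, 8, 6), (3, 9, 5), (4, 11, 5)]
Optimal job order: [1, 5, 2, 3, 4]
Schedule:
  Job 1: M1 done at 2, M2 done at 11
  Job 5: M1 done at 8, M2 done at 21
  Job 2: M1 done at 16, M2 done at 27
  Job 3: M1 done at 25, M2 done at 32
  Job 4: M1 done at 36, M2 done at 41
Makespan = 41

41


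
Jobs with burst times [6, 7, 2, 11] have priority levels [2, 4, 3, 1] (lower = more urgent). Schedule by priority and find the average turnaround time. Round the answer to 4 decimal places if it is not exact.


Sort by priority (ascending = highest first):
Order: [(1, 11), (2, 6), (3, 2), (4, 7)]
Completion times:
  Priority 1, burst=11, C=11
  Priority 2, burst=6, C=17
  Priority 3, burst=2, C=19
  Priority 4, burst=7, C=26
Average turnaround = 73/4 = 18.25

18.25


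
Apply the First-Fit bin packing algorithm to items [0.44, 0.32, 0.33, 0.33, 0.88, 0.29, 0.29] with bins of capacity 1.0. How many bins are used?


Place items sequentially using First-Fit:
  Item 0.44 -> new Bin 1
  Item 0.32 -> Bin 1 (now 0.76)
  Item 0.33 -> new Bin 2
  Item 0.33 -> Bin 2 (now 0.66)
  Item 0.88 -> new Bin 3
  Item 0.29 -> Bin 2 (now 0.95)
  Item 0.29 -> new Bin 4
Total bins used = 4

4


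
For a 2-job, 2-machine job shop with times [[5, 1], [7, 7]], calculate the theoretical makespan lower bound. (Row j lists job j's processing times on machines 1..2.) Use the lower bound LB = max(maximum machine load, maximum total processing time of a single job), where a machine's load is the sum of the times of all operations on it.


Machine loads:
  Machine 1: 5 + 7 = 12
  Machine 2: 1 + 7 = 8
Max machine load = 12
Job totals:
  Job 1: 6
  Job 2: 14
Max job total = 14
Lower bound = max(12, 14) = 14

14


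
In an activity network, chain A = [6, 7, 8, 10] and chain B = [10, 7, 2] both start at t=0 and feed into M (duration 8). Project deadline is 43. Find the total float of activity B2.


Forward pass: ES(B2) = sum of predecessors on chain B = 10
EF = ES + duration = 10 + 7 = 17
Backward pass: LF(M) = deadline = 43; LS(M) = 43 - 8 = 35
LF(B2) = LS(M) - sum(successors on chain B) = 35 - 2 = 33
LS = LF - duration = 33 - 7 = 26
Total float = LS - ES = 26 - 10 = 16

16


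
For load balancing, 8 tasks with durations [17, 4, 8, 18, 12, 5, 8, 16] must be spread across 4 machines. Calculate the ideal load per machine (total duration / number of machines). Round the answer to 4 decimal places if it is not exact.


Total processing time = 17 + 4 + 8 + 18 + 12 + 5 + 8 + 16 = 88
Number of machines = 4
Ideal balanced load = 88 / 4 = 22.0

22.0


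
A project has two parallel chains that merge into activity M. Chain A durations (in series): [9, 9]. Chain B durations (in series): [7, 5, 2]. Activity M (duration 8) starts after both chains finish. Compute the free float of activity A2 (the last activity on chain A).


ES(A2) = sum of predecessors on chain A = 9
EF(A2) = ES + duration = 9 + 9 = 18
Successor of A2 is M. ES(M) = max(sum(A), sum(B)) = max(18, 14) = 18
Free float = ES(successor) - EF(current) = 18 - 18 = 0

0


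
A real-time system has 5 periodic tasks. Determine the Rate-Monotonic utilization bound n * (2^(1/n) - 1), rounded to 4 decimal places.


Compute 2^(1/5) = 1.1486983550
Subtract 1: 1.1486983550 - 1 = 0.1486983550
Multiply by n: 5 * 0.1486983550 = 0.7434917750
Round to 4 dp: 0.7435

0.7435


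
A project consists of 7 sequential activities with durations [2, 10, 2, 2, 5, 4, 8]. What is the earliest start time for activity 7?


Activity 7 starts after activities 1 through 6 complete.
Predecessor durations: [2, 10, 2, 2, 5, 4]
ES = 2 + 10 + 2 + 2 + 5 + 4 = 25

25


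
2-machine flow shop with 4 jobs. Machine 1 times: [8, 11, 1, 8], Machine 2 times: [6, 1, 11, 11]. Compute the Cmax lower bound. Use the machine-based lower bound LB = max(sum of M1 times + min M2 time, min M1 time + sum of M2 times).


LB1 = sum(M1 times) + min(M2 times) = 28 + 1 = 29
LB2 = min(M1 times) + sum(M2 times) = 1 + 29 = 30
Lower bound = max(LB1, LB2) = max(29, 30) = 30

30


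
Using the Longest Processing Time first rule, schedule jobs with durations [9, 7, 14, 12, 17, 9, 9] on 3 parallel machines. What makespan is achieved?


Sort jobs in decreasing order (LPT): [17, 14, 12, 9, 9, 9, 7]
Assign each job to the least loaded machine:
  Machine 1: jobs [17, 9], load = 26
  Machine 2: jobs [14, 9], load = 23
  Machine 3: jobs [12, 9, 7], load = 28
Makespan = max load = 28

28


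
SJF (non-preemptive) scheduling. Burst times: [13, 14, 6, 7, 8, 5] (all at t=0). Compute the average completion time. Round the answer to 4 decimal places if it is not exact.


SJF order (ascending): [5, 6, 7, 8, 13, 14]
Completion times:
  Job 1: burst=5, C=5
  Job 2: burst=6, C=11
  Job 3: burst=7, C=18
  Job 4: burst=8, C=26
  Job 5: burst=13, C=39
  Job 6: burst=14, C=53
Average completion = 152/6 = 25.3333

25.3333


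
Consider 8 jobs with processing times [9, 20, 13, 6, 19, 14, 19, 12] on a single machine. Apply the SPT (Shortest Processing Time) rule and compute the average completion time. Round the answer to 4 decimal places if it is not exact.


Sort jobs by processing time (SPT order): [6, 9, 12, 13, 14, 19, 19, 20]
Compute completion times sequentially:
  Job 1: processing = 6, completes at 6
  Job 2: processing = 9, completes at 15
  Job 3: processing = 12, completes at 27
  Job 4: processing = 13, completes at 40
  Job 5: processing = 14, completes at 54
  Job 6: processing = 19, completes at 73
  Job 7: processing = 19, completes at 92
  Job 8: processing = 20, completes at 112
Sum of completion times = 419
Average completion time = 419/8 = 52.375

52.375


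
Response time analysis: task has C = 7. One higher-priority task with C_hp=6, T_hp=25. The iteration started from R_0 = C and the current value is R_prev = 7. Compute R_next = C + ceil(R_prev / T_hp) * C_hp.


R_next = C + ceil(R_prev / T_hp) * C_hp
ceil(7 / 25) = ceil(0.28) = 1
Interference = 1 * 6 = 6
R_next = 7 + 6 = 13

13


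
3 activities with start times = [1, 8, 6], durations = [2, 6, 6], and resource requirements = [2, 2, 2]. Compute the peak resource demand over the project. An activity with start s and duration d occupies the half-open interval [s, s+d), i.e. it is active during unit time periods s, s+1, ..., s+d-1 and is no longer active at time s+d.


Each activity i is active on [start_i, start_i + duration_i).
Compute total resource usage per time slot:
  t=0: active resources = [], total = 0
  t=1: active resources = [2], total = 2
  t=2: active resources = [2], total = 2
  t=3: active resources = [], total = 0
  t=4: active resources = [], total = 0
  t=5: active resources = [], total = 0
  t=6: active resources = [2], total = 2
  t=7: active resources = [2], total = 2
  t=8: active resources = [2, 2], total = 4
  t=9: active resources = [2, 2], total = 4
  t=10: active resources = [2, 2], total = 4
  t=11: active resources = [2, 2], total = 4
  t=12: active resources = [2], total = 2
  t=13: active resources = [2], total = 2
Peak resource demand = 4

4


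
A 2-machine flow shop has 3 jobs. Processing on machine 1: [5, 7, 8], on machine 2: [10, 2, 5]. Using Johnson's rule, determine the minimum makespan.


Apply Johnson's rule:
  Group 1 (a <= b): [(1, 5, 10)]
  Group 2 (a > b): [(3, 8, 5), (2, 7, 2)]
Optimal job order: [1, 3, 2]
Schedule:
  Job 1: M1 done at 5, M2 done at 15
  Job 3: M1 done at 13, M2 done at 20
  Job 2: M1 done at 20, M2 done at 22
Makespan = 22

22


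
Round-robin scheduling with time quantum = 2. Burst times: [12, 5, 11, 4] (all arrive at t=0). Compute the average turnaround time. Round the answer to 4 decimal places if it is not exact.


Time quantum = 2
Execution trace:
  J1 runs 2 units, time = 2
  J2 runs 2 units, time = 4
  J3 runs 2 units, time = 6
  J4 runs 2 units, time = 8
  J1 runs 2 units, time = 10
  J2 runs 2 units, time = 12
  J3 runs 2 units, time = 14
  J4 runs 2 units, time = 16
  J1 runs 2 units, time = 18
  J2 runs 1 units, time = 19
  J3 runs 2 units, time = 21
  J1 runs 2 units, time = 23
  J3 runs 2 units, time = 25
  J1 runs 2 units, time = 27
  J3 runs 2 units, time = 29
  J1 runs 2 units, time = 31
  J3 runs 1 units, time = 32
Finish times: [31, 19, 32, 16]
Average turnaround = 98/4 = 24.5

24.5


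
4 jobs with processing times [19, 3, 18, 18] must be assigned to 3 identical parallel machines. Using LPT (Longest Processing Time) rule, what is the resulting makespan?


Sort jobs in decreasing order (LPT): [19, 18, 18, 3]
Assign each job to the least loaded machine:
  Machine 1: jobs [19], load = 19
  Machine 2: jobs [18, 3], load = 21
  Machine 3: jobs [18], load = 18
Makespan = max load = 21

21


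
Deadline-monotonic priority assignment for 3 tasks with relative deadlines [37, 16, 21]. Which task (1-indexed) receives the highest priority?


Sort tasks by relative deadline (ascending):
  Task 2: deadline = 16
  Task 3: deadline = 21
  Task 1: deadline = 37
Priority order (highest first): [2, 3, 1]
Highest priority task = 2

2


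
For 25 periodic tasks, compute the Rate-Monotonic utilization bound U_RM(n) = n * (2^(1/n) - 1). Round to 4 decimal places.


Compute 2^(1/25) = 1.0281138267
Subtract 1: 1.0281138267 - 1 = 0.0281138267
Multiply by n: 25 * 0.0281138267 = 0.7028456675
Round to 4 dp: 0.7028

0.7028


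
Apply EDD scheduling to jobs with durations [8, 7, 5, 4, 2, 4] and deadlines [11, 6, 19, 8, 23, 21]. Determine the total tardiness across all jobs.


Sort by due date (EDD order): [(7, 6), (4, 8), (8, 11), (5, 19), (4, 21), (2, 23)]
Compute completion times and tardiness:
  Job 1: p=7, d=6, C=7, tardiness=max(0,7-6)=1
  Job 2: p=4, d=8, C=11, tardiness=max(0,11-8)=3
  Job 3: p=8, d=11, C=19, tardiness=max(0,19-11)=8
  Job 4: p=5, d=19, C=24, tardiness=max(0,24-19)=5
  Job 5: p=4, d=21, C=28, tardiness=max(0,28-21)=7
  Job 6: p=2, d=23, C=30, tardiness=max(0,30-23)=7
Total tardiness = 31

31


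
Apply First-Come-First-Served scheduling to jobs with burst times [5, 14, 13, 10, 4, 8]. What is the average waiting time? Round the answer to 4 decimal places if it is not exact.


FCFS order (as given): [5, 14, 13, 10, 4, 8]
Waiting times:
  Job 1: wait = 0
  Job 2: wait = 5
  Job 3: wait = 19
  Job 4: wait = 32
  Job 5: wait = 42
  Job 6: wait = 46
Sum of waiting times = 144
Average waiting time = 144/6 = 24.0

24.0


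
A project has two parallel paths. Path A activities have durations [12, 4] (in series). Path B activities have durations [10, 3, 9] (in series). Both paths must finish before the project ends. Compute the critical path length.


Path A total = 12 + 4 = 16
Path B total = 10 + 3 + 9 = 22
Critical path = longest path = max(16, 22) = 22

22


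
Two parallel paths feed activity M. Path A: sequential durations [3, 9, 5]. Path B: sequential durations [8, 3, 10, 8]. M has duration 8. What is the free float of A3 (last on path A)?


ES(A3) = sum of predecessors on chain A = 12
EF(A3) = ES + duration = 12 + 5 = 17
Successor of A3 is M. ES(M) = max(sum(A), sum(B)) = max(17, 29) = 29
Free float = ES(successor) - EF(current) = 29 - 17 = 12

12


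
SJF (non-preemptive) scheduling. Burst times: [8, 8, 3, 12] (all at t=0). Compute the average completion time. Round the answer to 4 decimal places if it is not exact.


SJF order (ascending): [3, 8, 8, 12]
Completion times:
  Job 1: burst=3, C=3
  Job 2: burst=8, C=11
  Job 3: burst=8, C=19
  Job 4: burst=12, C=31
Average completion = 64/4 = 16.0

16.0


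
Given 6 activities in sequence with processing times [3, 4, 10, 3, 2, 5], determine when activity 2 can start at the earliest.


Activity 2 starts after activities 1 through 1 complete.
Predecessor durations: [3]
ES = 3 = 3

3


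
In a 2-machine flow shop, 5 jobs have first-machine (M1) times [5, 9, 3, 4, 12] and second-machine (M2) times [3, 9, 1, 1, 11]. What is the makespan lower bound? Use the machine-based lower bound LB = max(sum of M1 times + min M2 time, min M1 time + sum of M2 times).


LB1 = sum(M1 times) + min(M2 times) = 33 + 1 = 34
LB2 = min(M1 times) + sum(M2 times) = 3 + 25 = 28
Lower bound = max(LB1, LB2) = max(34, 28) = 34

34


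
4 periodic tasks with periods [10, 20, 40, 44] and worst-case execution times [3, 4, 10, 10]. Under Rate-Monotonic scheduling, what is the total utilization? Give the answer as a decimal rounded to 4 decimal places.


Compute individual utilizations (exact fractions):
  Task 1: C/T = 3/10 (approx. 0.3)
  Task 2: C/T = 4/20 = 1/5 (approx. 0.2)
  Task 3: C/T = 10/40 = 1/4 (approx. 0.25)
  Task 4: C/T = 10/44 = 5/22 (approx. 0.2273)
Total utilization U = 3/10 + 1/5 + 1/4 + 5/22 = 43/44
Rounded to 4 decimal places: U = 0.9773
RM (Liu & Layland) bound for 4 tasks = 0.756828; compare with U = 43/44 (approx. 0.977273)
bound < U <= 1, so the RM sufficient condition is not met (inconclusive; an exact test such as response-time analysis is needed).

0.9773


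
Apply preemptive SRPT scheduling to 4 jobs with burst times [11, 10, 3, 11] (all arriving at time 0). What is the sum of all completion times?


Since all jobs arrive at t=0, SRPT equals SPT ordering.
SPT order: [3, 10, 11, 11]
Completion times:
  Job 1: p=3, C=3
  Job 2: p=10, C=13
  Job 3: p=11, C=24
  Job 4: p=11, C=35
Total completion time = 3 + 13 + 24 + 35 = 75

75


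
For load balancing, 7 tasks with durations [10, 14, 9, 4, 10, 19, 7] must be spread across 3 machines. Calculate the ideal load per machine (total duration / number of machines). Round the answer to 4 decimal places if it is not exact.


Total processing time = 10 + 14 + 9 + 4 + 10 + 19 + 7 = 73
Number of machines = 3
Ideal balanced load = 73 / 3 = 24.3333

24.3333


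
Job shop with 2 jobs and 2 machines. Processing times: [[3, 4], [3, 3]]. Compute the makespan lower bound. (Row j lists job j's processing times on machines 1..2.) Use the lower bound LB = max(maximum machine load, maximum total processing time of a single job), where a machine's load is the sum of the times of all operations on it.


Machine loads:
  Machine 1: 3 + 3 = 6
  Machine 2: 4 + 3 = 7
Max machine load = 7
Job totals:
  Job 1: 7
  Job 2: 6
Max job total = 7
Lower bound = max(7, 7) = 7

7


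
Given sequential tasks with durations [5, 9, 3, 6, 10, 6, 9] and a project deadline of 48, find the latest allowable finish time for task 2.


LF(activity 2) = deadline - sum of successor durations
Successors: activities 3 through 7 with durations [3, 6, 10, 6, 9]
Sum of successor durations = 34
LF = 48 - 34 = 14

14


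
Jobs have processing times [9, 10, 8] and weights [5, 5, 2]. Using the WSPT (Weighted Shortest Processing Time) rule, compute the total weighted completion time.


Compute p/w ratios and sort ascending (WSPT): [(9, 5), (10, 5), (8, 2)]
Compute weighted completion times:
  Job (p=9,w=5): C=9, w*C=5*9=45
  Job (p=10,w=5): C=19, w*C=5*19=95
  Job (p=8,w=2): C=27, w*C=2*27=54
Total weighted completion time = 194

194


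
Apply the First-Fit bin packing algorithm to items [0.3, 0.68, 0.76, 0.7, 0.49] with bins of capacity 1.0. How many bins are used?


Place items sequentially using First-Fit:
  Item 0.3 -> new Bin 1
  Item 0.68 -> Bin 1 (now 0.98)
  Item 0.76 -> new Bin 2
  Item 0.7 -> new Bin 3
  Item 0.49 -> new Bin 4
Total bins used = 4

4


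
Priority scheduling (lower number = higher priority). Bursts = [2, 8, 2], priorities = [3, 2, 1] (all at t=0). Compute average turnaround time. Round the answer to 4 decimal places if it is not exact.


Sort by priority (ascending = highest first):
Order: [(1, 2), (2, 8), (3, 2)]
Completion times:
  Priority 1, burst=2, C=2
  Priority 2, burst=8, C=10
  Priority 3, burst=2, C=12
Average turnaround = 24/3 = 8.0

8.0


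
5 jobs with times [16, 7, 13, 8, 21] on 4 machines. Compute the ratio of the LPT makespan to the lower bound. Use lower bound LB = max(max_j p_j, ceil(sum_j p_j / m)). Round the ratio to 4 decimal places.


LPT order: [21, 16, 13, 8, 7]
Machine loads after assignment: [21, 16, 13, 15]
LPT makespan = 21
Lower bound = max(max_job, ceil(total/4)) = max(21, 17) = 21
Ratio = 21 / 21 = 1.0

1.0


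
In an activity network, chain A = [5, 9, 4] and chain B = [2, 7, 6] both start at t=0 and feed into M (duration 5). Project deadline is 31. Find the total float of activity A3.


Forward pass: ES(A3) = sum of predecessors on chain A = 14
EF = ES + duration = 14 + 4 = 18
Backward pass: LF(M) = deadline = 31; LS(M) = 31 - 5 = 26
LF(A3) = LS(M) - sum(successors on chain A) = 26 - 0 = 26
LS = LF - duration = 26 - 4 = 22
Total float = LS - ES = 22 - 14 = 8

8


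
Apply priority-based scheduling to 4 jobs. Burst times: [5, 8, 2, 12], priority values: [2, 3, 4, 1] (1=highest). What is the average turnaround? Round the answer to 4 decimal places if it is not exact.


Sort by priority (ascending = highest first):
Order: [(1, 12), (2, 5), (3, 8), (4, 2)]
Completion times:
  Priority 1, burst=12, C=12
  Priority 2, burst=5, C=17
  Priority 3, burst=8, C=25
  Priority 4, burst=2, C=27
Average turnaround = 81/4 = 20.25

20.25


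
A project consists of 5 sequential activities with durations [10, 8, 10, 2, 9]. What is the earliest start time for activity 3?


Activity 3 starts after activities 1 through 2 complete.
Predecessor durations: [10, 8]
ES = 10 + 8 = 18

18


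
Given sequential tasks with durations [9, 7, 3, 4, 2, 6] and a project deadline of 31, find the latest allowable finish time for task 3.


LF(activity 3) = deadline - sum of successor durations
Successors: activities 4 through 6 with durations [4, 2, 6]
Sum of successor durations = 12
LF = 31 - 12 = 19

19


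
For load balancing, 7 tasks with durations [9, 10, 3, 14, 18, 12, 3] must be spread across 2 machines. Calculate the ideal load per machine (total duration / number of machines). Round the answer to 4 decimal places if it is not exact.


Total processing time = 9 + 10 + 3 + 14 + 18 + 12 + 3 = 69
Number of machines = 2
Ideal balanced load = 69 / 2 = 34.5

34.5


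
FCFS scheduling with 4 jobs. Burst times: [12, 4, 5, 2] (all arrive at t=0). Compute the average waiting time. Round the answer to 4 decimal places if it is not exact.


FCFS order (as given): [12, 4, 5, 2]
Waiting times:
  Job 1: wait = 0
  Job 2: wait = 12
  Job 3: wait = 16
  Job 4: wait = 21
Sum of waiting times = 49
Average waiting time = 49/4 = 12.25

12.25


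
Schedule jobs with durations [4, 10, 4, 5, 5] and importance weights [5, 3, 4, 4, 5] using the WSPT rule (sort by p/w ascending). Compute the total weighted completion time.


Compute p/w ratios and sort ascending (WSPT): [(4, 5), (4, 4), (5, 5), (5, 4), (10, 3)]
Compute weighted completion times:
  Job (p=4,w=5): C=4, w*C=5*4=20
  Job (p=4,w=4): C=8, w*C=4*8=32
  Job (p=5,w=5): C=13, w*C=5*13=65
  Job (p=5,w=4): C=18, w*C=4*18=72
  Job (p=10,w=3): C=28, w*C=3*28=84
Total weighted completion time = 273

273


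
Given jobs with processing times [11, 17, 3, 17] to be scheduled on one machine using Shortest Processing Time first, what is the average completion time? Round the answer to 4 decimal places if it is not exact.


Sort jobs by processing time (SPT order): [3, 11, 17, 17]
Compute completion times sequentially:
  Job 1: processing = 3, completes at 3
  Job 2: processing = 11, completes at 14
  Job 3: processing = 17, completes at 31
  Job 4: processing = 17, completes at 48
Sum of completion times = 96
Average completion time = 96/4 = 24.0

24.0


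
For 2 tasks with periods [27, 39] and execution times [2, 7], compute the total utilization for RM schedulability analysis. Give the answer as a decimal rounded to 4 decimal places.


Compute individual utilizations (exact fractions):
  Task 1: C/T = 2/27 (approx. 0.0741)
  Task 2: C/T = 7/39 (approx. 0.1795)
Total utilization U = 2/27 + 7/39 = 89/351
Rounded to 4 decimal places: U = 0.2536
RM (Liu & Layland) bound for 2 tasks = 0.828427; compare with U = 89/351 (approx. 0.253561)
U <= bound, so schedulable by RM sufficient condition.

0.2536


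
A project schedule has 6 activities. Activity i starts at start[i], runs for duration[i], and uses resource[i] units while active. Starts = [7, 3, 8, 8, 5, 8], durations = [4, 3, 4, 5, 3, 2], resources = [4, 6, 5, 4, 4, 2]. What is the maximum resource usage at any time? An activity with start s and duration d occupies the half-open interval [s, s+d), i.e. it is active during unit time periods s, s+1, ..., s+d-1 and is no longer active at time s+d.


Each activity i is active on [start_i, start_i + duration_i).
Compute total resource usage per time slot:
  t=0: active resources = [], total = 0
  t=1: active resources = [], total = 0
  t=2: active resources = [], total = 0
  t=3: active resources = [6], total = 6
  t=4: active resources = [6], total = 6
  t=5: active resources = [6, 4], total = 10
  t=6: active resources = [4], total = 4
  t=7: active resources = [4, 4], total = 8
  t=8: active resources = [4, 5, 4, 2], total = 15
  t=9: active resources = [4, 5, 4, 2], total = 15
  t=10: active resources = [4, 5, 4], total = 13
  t=11: active resources = [5, 4], total = 9
  t=12: active resources = [4], total = 4
Peak resource demand = 15

15


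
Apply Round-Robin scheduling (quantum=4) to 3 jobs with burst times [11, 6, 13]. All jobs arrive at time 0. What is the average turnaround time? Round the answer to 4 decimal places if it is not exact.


Time quantum = 4
Execution trace:
  J1 runs 4 units, time = 4
  J2 runs 4 units, time = 8
  J3 runs 4 units, time = 12
  J1 runs 4 units, time = 16
  J2 runs 2 units, time = 18
  J3 runs 4 units, time = 22
  J1 runs 3 units, time = 25
  J3 runs 4 units, time = 29
  J3 runs 1 units, time = 30
Finish times: [25, 18, 30]
Average turnaround = 73/3 = 24.3333

24.3333
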